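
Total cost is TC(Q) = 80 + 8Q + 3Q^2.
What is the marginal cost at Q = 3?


MC = dTC/dQ = 8 + 2*3*Q
At Q = 3:
MC = 8 + 6*3
MC = 8 + 18 = 26

26


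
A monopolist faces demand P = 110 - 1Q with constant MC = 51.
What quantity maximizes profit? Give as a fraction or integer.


TR = P*Q = (110 - 1Q)Q = 110Q - 1Q^2
MR = dTR/dQ = 110 - 2Q
Set MR = MC:
110 - 2Q = 51
59 = 2Q
Q* = 59/2 = 59/2

59/2


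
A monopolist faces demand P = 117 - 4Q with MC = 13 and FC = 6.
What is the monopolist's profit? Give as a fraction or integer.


MR = MC: 117 - 8Q = 13
Q* = 13
P* = 117 - 4*13 = 65
Profit = (P* - MC)*Q* - FC
= (65 - 13)*13 - 6
= 52*13 - 6
= 676 - 6 = 670

670


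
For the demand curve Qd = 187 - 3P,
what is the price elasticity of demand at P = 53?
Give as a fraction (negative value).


dQ/dP = -3
At P = 53: Q = 187 - 3*53 = 28
E = (dQ/dP)(P/Q) = (-3)(53/28) = -159/28

-159/28


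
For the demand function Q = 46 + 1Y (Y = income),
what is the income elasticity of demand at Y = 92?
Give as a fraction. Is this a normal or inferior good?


dQ/dY = 1
At Y = 92: Q = 46 + 1*92 = 138
Ey = (dQ/dY)(Y/Q) = 1 * 92 / 138 = 2/3
Since Ey > 0, this is a normal good.

2/3 (normal good)


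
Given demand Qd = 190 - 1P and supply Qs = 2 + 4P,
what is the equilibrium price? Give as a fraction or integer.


At equilibrium, Qd = Qs.
190 - 1P = 2 + 4P
190 - 2 = 1P + 4P
188 = 5P
P* = 188/5 = 188/5

188/5


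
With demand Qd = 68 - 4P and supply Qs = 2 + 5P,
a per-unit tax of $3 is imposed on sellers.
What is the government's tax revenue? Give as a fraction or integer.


With tax on sellers, new supply: Qs' = 2 + 5(P - 3)
= 5P - 13
New equilibrium quantity:
Q_new = 32
Tax revenue = tax * Q_new = 3 * 32 = 96

96


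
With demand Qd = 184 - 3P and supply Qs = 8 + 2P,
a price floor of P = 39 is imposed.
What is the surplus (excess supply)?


At P = 39:
Qd = 184 - 3*39 = 67
Qs = 8 + 2*39 = 86
Surplus = Qs - Qd = 86 - 67 = 19

19


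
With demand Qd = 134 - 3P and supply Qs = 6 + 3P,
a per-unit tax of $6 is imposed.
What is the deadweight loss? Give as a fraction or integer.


Pre-tax equilibrium quantity: Q* = 70
Post-tax equilibrium quantity: Q_tax = 61
Reduction in quantity: Q* - Q_tax = 9
DWL = (1/2) * tax * (Q* - Q_tax)
DWL = (1/2) * 6 * 9 = 27

27


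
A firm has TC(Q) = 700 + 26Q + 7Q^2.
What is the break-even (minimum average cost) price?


AC(Q) = 700/Q + 26 + 7Q
To minimize: dAC/dQ = -700/Q^2 + 7 = 0
Q^2 = 700/7 = 100
Q* = 10
Min AC = 700/10 + 26 + 7*10
Min AC = 70 + 26 + 70 = 166

166


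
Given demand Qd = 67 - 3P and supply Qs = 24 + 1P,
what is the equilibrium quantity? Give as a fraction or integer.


First find equilibrium price:
67 - 3P = 24 + 1P
P* = 43/4 = 43/4
Then substitute into demand:
Q* = 67 - 3 * 43/4 = 139/4

139/4


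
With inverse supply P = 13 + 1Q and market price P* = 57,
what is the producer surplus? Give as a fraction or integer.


Minimum supply price (at Q=0): P_min = 13
Quantity supplied at P* = 57:
Q* = (57 - 13)/1 = 44
PS = (1/2) * Q* * (P* - P_min)
PS = (1/2) * 44 * (57 - 13)
PS = (1/2) * 44 * 44 = 968

968


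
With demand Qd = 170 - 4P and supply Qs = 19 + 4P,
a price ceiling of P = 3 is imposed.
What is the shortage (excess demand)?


At P = 3:
Qd = 170 - 4*3 = 158
Qs = 19 + 4*3 = 31
Shortage = Qd - Qs = 158 - 31 = 127

127


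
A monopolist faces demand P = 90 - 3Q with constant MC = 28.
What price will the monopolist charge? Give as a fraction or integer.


MR = 90 - 6Q
Set MR = MC: 90 - 6Q = 28
Q* = 31/3
Substitute into demand:
P* = 90 - 3*31/3 = 59

59


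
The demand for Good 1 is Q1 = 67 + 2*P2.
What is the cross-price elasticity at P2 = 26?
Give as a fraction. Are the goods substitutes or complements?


dQ1/dP2 = 2
At P2 = 26: Q1 = 67 + 2*26 = 119
Exy = (dQ1/dP2)(P2/Q1) = 2 * 26 / 119 = 52/119
Since Exy > 0, the goods are substitutes.

52/119 (substitutes)


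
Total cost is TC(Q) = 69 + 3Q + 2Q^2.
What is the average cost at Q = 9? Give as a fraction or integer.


TC(9) = 69 + 3*9 + 2*9^2
TC(9) = 69 + 27 + 162 = 258
AC = TC/Q = 258/9 = 86/3

86/3


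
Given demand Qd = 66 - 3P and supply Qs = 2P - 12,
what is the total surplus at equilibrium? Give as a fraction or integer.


Find equilibrium: 66 - 3P = 2P - 12
66 + 12 = 5P
P* = 78/5 = 78/5
Q* = 2*78/5 - 12 = 96/5
Inverse demand: P = 22 - Q/3, so P_max = 22
Inverse supply: P = 6 + Q/2, so P_min = 6
CS = (1/2) * 96/5 * (22 - 78/5) = 1536/25
PS = (1/2) * 96/5 * (78/5 - 6) = 2304/25
TS = CS + PS = 1536/25 + 2304/25 = 768/5

768/5


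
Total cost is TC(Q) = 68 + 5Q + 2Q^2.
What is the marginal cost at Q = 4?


MC = dTC/dQ = 5 + 2*2*Q
At Q = 4:
MC = 5 + 4*4
MC = 5 + 16 = 21

21


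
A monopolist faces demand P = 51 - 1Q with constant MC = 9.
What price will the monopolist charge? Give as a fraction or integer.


MR = 51 - 2Q
Set MR = MC: 51 - 2Q = 9
Q* = 21
Substitute into demand:
P* = 51 - 1*21 = 30

30


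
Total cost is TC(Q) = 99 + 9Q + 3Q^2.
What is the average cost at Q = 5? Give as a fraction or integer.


TC(5) = 99 + 9*5 + 3*5^2
TC(5) = 99 + 45 + 75 = 219
AC = TC/Q = 219/5 = 219/5

219/5


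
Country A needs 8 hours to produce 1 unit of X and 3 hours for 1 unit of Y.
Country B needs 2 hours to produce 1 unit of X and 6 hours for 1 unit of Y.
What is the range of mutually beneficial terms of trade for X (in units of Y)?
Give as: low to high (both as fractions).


Opportunity cost of X for Country A = hours_X / hours_Y = 8/3 = 8/3 units of Y
Opportunity cost of X for Country B = hours_X / hours_Y = 2/6 = 1/3 units of Y
Terms of trade must be between the two opportunity costs.
Range: 1/3 to 8/3

1/3 to 8/3


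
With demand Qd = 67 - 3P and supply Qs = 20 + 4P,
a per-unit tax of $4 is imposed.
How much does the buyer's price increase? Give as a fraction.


With a per-unit tax, the buyer's price increase depends on relative slopes.
Supply slope: d = 4, Demand slope: b = 3
Buyer's price increase = d * tax / (b + d)
= 4 * 4 / (3 + 4)
= 16 / 7 = 16/7

16/7


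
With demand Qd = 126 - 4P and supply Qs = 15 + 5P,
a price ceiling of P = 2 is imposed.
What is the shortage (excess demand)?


At P = 2:
Qd = 126 - 4*2 = 118
Qs = 15 + 5*2 = 25
Shortage = Qd - Qs = 118 - 25 = 93

93


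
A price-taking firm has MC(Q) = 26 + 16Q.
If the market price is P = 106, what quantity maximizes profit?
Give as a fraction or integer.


In perfect competition, profit is maximized where P = MC.
106 = 26 + 16Q
80 = 16Q
Q* = 80/16 = 5

5


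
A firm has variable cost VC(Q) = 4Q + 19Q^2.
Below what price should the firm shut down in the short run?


AVC(Q) = VC(Q)/Q = 4 + 19Q
AVC is increasing in Q, so minimum AVC is at Q -> 0+.
Min AVC = 4
The firm should shut down if P < 4.

4


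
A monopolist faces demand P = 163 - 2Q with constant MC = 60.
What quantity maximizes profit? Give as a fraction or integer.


TR = P*Q = (163 - 2Q)Q = 163Q - 2Q^2
MR = dTR/dQ = 163 - 4Q
Set MR = MC:
163 - 4Q = 60
103 = 4Q
Q* = 103/4 = 103/4

103/4


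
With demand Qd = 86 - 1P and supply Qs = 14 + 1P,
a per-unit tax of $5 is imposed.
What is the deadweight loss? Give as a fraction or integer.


Pre-tax equilibrium quantity: Q* = 50
Post-tax equilibrium quantity: Q_tax = 95/2
Reduction in quantity: Q* - Q_tax = 5/2
DWL = (1/2) * tax * (Q* - Q_tax)
DWL = (1/2) * 5 * 5/2 = 25/4

25/4


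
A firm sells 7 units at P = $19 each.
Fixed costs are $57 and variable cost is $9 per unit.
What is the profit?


Total Revenue = P * Q = 19 * 7 = $133
Total Cost = FC + VC*Q = 57 + 9*7 = $120
Profit = TR - TC = 133 - 120 = $13

$13


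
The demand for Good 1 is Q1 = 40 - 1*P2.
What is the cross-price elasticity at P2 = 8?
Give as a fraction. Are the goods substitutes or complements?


dQ1/dP2 = -1
At P2 = 8: Q1 = 40 - 1*8 = 32
Exy = (dQ1/dP2)(P2/Q1) = -1 * 8 / 32 = -1/4
Since Exy < 0, the goods are complements.

-1/4 (complements)


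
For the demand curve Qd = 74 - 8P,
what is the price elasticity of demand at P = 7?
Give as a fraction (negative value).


dQ/dP = -8
At P = 7: Q = 74 - 8*7 = 18
E = (dQ/dP)(P/Q) = (-8)(7/18) = -28/9

-28/9


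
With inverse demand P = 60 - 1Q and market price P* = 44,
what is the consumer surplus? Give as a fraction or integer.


Maximum willingness to pay (at Q=0): P_max = 60
Quantity demanded at P* = 44:
Q* = (60 - 44)/1 = 16
CS = (1/2) * Q* * (P_max - P*)
CS = (1/2) * 16 * (60 - 44)
CS = (1/2) * 16 * 16 = 128

128


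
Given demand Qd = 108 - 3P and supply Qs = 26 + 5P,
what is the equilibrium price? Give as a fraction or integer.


At equilibrium, Qd = Qs.
108 - 3P = 26 + 5P
108 - 26 = 3P + 5P
82 = 8P
P* = 82/8 = 41/4

41/4


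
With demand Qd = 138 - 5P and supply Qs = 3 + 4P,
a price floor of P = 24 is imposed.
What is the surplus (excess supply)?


At P = 24:
Qd = 138 - 5*24 = 18
Qs = 3 + 4*24 = 99
Surplus = Qs - Qd = 99 - 18 = 81

81


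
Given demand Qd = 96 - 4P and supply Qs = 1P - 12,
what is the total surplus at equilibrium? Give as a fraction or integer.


Find equilibrium: 96 - 4P = 1P - 12
96 + 12 = 5P
P* = 108/5 = 108/5
Q* = 1*108/5 - 12 = 48/5
Inverse demand: P = 24 - Q/4, so P_max = 24
Inverse supply: P = 12 + Q/1, so P_min = 12
CS = (1/2) * 48/5 * (24 - 108/5) = 288/25
PS = (1/2) * 48/5 * (108/5 - 12) = 1152/25
TS = CS + PS = 288/25 + 1152/25 = 288/5

288/5


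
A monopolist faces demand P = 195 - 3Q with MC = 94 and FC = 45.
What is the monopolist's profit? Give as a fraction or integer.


MR = MC: 195 - 6Q = 94
Q* = 101/6
P* = 195 - 3*101/6 = 289/2
Profit = (P* - MC)*Q* - FC
= (289/2 - 94)*101/6 - 45
= 101/2*101/6 - 45
= 10201/12 - 45 = 9661/12

9661/12


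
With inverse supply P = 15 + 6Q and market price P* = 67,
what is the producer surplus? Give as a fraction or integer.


Minimum supply price (at Q=0): P_min = 15
Quantity supplied at P* = 67:
Q* = (67 - 15)/6 = 26/3
PS = (1/2) * Q* * (P* - P_min)
PS = (1/2) * 26/3 * (67 - 15)
PS = (1/2) * 26/3 * 52 = 676/3

676/3


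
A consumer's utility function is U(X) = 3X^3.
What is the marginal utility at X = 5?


MU = dU/dX = 3*3*X^(3-1)
MU = 9*X^2
At X = 5:
MU = 9 * 5^2
MU = 9 * 25 = 225

225


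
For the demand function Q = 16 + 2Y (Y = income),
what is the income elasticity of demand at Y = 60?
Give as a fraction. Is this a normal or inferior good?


dQ/dY = 2
At Y = 60: Q = 16 + 2*60 = 136
Ey = (dQ/dY)(Y/Q) = 2 * 60 / 136 = 15/17
Since Ey > 0, this is a normal good.

15/17 (normal good)


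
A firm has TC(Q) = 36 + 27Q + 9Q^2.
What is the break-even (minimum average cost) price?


AC(Q) = 36/Q + 27 + 9Q
To minimize: dAC/dQ = -36/Q^2 + 9 = 0
Q^2 = 36/9 = 4
Q* = 2
Min AC = 36/2 + 27 + 9*2
Min AC = 18 + 27 + 18 = 63

63


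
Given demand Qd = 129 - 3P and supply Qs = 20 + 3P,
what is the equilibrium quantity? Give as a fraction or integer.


First find equilibrium price:
129 - 3P = 20 + 3P
P* = 109/6 = 109/6
Then substitute into demand:
Q* = 129 - 3 * 109/6 = 149/2

149/2


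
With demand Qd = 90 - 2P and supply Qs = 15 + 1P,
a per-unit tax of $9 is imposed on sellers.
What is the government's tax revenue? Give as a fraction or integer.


With tax on sellers, new supply: Qs' = 15 + 1(P - 9)
= 6 + 1P
New equilibrium quantity:
Q_new = 34
Tax revenue = tax * Q_new = 9 * 34 = 306

306


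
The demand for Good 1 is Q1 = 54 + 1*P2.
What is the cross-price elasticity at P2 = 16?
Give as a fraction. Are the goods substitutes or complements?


dQ1/dP2 = 1
At P2 = 16: Q1 = 54 + 1*16 = 70
Exy = (dQ1/dP2)(P2/Q1) = 1 * 16 / 70 = 8/35
Since Exy > 0, the goods are substitutes.

8/35 (substitutes)


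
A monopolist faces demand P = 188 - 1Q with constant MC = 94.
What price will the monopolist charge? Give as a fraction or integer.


MR = 188 - 2Q
Set MR = MC: 188 - 2Q = 94
Q* = 47
Substitute into demand:
P* = 188 - 1*47 = 141

141


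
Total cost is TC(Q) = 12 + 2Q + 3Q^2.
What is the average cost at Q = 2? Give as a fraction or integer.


TC(2) = 12 + 2*2 + 3*2^2
TC(2) = 12 + 4 + 12 = 28
AC = TC/Q = 28/2 = 14

14


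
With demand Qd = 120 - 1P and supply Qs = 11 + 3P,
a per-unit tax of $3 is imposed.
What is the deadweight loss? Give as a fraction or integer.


Pre-tax equilibrium quantity: Q* = 371/4
Post-tax equilibrium quantity: Q_tax = 181/2
Reduction in quantity: Q* - Q_tax = 9/4
DWL = (1/2) * tax * (Q* - Q_tax)
DWL = (1/2) * 3 * 9/4 = 27/8

27/8


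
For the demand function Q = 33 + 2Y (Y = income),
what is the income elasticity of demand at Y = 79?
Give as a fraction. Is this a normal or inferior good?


dQ/dY = 2
At Y = 79: Q = 33 + 2*79 = 191
Ey = (dQ/dY)(Y/Q) = 2 * 79 / 191 = 158/191
Since Ey > 0, this is a normal good.

158/191 (normal good)


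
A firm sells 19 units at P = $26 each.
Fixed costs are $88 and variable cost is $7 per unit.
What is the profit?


Total Revenue = P * Q = 26 * 19 = $494
Total Cost = FC + VC*Q = 88 + 7*19 = $221
Profit = TR - TC = 494 - 221 = $273

$273


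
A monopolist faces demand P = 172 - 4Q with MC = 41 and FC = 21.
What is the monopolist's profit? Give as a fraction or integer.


MR = MC: 172 - 8Q = 41
Q* = 131/8
P* = 172 - 4*131/8 = 213/2
Profit = (P* - MC)*Q* - FC
= (213/2 - 41)*131/8 - 21
= 131/2*131/8 - 21
= 17161/16 - 21 = 16825/16

16825/16


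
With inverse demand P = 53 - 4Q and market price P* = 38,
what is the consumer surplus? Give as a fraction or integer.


Maximum willingness to pay (at Q=0): P_max = 53
Quantity demanded at P* = 38:
Q* = (53 - 38)/4 = 15/4
CS = (1/2) * Q* * (P_max - P*)
CS = (1/2) * 15/4 * (53 - 38)
CS = (1/2) * 15/4 * 15 = 225/8

225/8


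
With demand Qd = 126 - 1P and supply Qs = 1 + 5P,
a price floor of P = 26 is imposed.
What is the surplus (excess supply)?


At P = 26:
Qd = 126 - 1*26 = 100
Qs = 1 + 5*26 = 131
Surplus = Qs - Qd = 131 - 100 = 31

31


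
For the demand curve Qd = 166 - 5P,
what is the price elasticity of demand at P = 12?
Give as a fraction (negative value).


dQ/dP = -5
At P = 12: Q = 166 - 5*12 = 106
E = (dQ/dP)(P/Q) = (-5)(12/106) = -30/53

-30/53


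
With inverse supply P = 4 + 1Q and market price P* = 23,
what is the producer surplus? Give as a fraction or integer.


Minimum supply price (at Q=0): P_min = 4
Quantity supplied at P* = 23:
Q* = (23 - 4)/1 = 19
PS = (1/2) * Q* * (P* - P_min)
PS = (1/2) * 19 * (23 - 4)
PS = (1/2) * 19 * 19 = 361/2

361/2


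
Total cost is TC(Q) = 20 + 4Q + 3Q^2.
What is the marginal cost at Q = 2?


MC = dTC/dQ = 4 + 2*3*Q
At Q = 2:
MC = 4 + 6*2
MC = 4 + 12 = 16

16


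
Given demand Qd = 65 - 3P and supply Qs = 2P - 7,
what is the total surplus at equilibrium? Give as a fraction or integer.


Find equilibrium: 65 - 3P = 2P - 7
65 + 7 = 5P
P* = 72/5 = 72/5
Q* = 2*72/5 - 7 = 109/5
Inverse demand: P = 65/3 - Q/3, so P_max = 65/3
Inverse supply: P = 7/2 + Q/2, so P_min = 7/2
CS = (1/2) * 109/5 * (65/3 - 72/5) = 11881/150
PS = (1/2) * 109/5 * (72/5 - 7/2) = 11881/100
TS = CS + PS = 11881/150 + 11881/100 = 11881/60

11881/60


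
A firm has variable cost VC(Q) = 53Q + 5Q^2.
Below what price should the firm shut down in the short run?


AVC(Q) = VC(Q)/Q = 53 + 5Q
AVC is increasing in Q, so minimum AVC is at Q -> 0+.
Min AVC = 53
The firm should shut down if P < 53.

53


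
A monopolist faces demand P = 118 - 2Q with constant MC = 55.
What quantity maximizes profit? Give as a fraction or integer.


TR = P*Q = (118 - 2Q)Q = 118Q - 2Q^2
MR = dTR/dQ = 118 - 4Q
Set MR = MC:
118 - 4Q = 55
63 = 4Q
Q* = 63/4 = 63/4

63/4


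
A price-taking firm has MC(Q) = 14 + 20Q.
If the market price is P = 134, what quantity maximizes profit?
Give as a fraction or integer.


In perfect competition, profit is maximized where P = MC.
134 = 14 + 20Q
120 = 20Q
Q* = 120/20 = 6

6


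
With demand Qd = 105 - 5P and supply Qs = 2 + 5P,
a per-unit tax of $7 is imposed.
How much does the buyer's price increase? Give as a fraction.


With a per-unit tax, the buyer's price increase depends on relative slopes.
Supply slope: d = 5, Demand slope: b = 5
Buyer's price increase = d * tax / (b + d)
= 5 * 7 / (5 + 5)
= 35 / 10 = 7/2

7/2


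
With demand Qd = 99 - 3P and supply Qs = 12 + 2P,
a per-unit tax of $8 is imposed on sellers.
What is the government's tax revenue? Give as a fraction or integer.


With tax on sellers, new supply: Qs' = 12 + 2(P - 8)
= 2P - 4
New equilibrium quantity:
Q_new = 186/5
Tax revenue = tax * Q_new = 8 * 186/5 = 1488/5

1488/5


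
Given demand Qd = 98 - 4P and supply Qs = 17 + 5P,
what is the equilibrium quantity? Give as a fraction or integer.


First find equilibrium price:
98 - 4P = 17 + 5P
P* = 81/9 = 9
Then substitute into demand:
Q* = 98 - 4 * 9 = 62

62


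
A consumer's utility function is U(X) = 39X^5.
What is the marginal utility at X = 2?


MU = dU/dX = 39*5*X^(5-1)
MU = 195*X^4
At X = 2:
MU = 195 * 2^4
MU = 195 * 16 = 3120

3120


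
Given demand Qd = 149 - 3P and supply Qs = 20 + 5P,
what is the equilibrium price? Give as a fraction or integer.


At equilibrium, Qd = Qs.
149 - 3P = 20 + 5P
149 - 20 = 3P + 5P
129 = 8P
P* = 129/8 = 129/8

129/8


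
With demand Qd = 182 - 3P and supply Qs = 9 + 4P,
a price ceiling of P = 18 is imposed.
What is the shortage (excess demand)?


At P = 18:
Qd = 182 - 3*18 = 128
Qs = 9 + 4*18 = 81
Shortage = Qd - Qs = 128 - 81 = 47

47


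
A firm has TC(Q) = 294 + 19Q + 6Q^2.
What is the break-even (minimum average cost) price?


AC(Q) = 294/Q + 19 + 6Q
To minimize: dAC/dQ = -294/Q^2 + 6 = 0
Q^2 = 294/6 = 49
Q* = 7
Min AC = 294/7 + 19 + 6*7
Min AC = 42 + 19 + 42 = 103

103


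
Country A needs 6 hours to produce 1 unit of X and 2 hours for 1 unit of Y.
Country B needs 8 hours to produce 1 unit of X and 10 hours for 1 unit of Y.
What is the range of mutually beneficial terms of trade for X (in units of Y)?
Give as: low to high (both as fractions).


Opportunity cost of X for Country A = hours_X / hours_Y = 6/2 = 3 units of Y
Opportunity cost of X for Country B = hours_X / hours_Y = 8/10 = 4/5 units of Y
Terms of trade must be between the two opportunity costs.
Range: 4/5 to 3

4/5 to 3


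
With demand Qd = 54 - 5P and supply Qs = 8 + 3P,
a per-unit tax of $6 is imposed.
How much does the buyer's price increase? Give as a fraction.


With a per-unit tax, the buyer's price increase depends on relative slopes.
Supply slope: d = 3, Demand slope: b = 5
Buyer's price increase = d * tax / (b + d)
= 3 * 6 / (5 + 3)
= 18 / 8 = 9/4

9/4


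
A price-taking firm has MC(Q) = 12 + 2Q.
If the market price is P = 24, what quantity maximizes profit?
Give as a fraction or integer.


In perfect competition, profit is maximized where P = MC.
24 = 12 + 2Q
12 = 2Q
Q* = 12/2 = 6

6


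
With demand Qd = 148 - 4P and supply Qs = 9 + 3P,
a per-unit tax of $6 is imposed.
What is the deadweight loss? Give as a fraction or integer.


Pre-tax equilibrium quantity: Q* = 480/7
Post-tax equilibrium quantity: Q_tax = 408/7
Reduction in quantity: Q* - Q_tax = 72/7
DWL = (1/2) * tax * (Q* - Q_tax)
DWL = (1/2) * 6 * 72/7 = 216/7

216/7


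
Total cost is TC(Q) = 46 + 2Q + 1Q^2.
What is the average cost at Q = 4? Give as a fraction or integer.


TC(4) = 46 + 2*4 + 1*4^2
TC(4) = 46 + 8 + 16 = 70
AC = TC/Q = 70/4 = 35/2

35/2


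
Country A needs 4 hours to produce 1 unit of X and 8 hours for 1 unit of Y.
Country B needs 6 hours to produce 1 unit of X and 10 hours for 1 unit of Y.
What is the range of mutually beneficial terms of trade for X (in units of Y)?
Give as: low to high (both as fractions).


Opportunity cost of X for Country A = hours_X / hours_Y = 4/8 = 1/2 units of Y
Opportunity cost of X for Country B = hours_X / hours_Y = 6/10 = 3/5 units of Y
Terms of trade must be between the two opportunity costs.
Range: 1/2 to 3/5

1/2 to 3/5


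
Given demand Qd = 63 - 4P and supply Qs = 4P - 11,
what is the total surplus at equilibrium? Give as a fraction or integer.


Find equilibrium: 63 - 4P = 4P - 11
63 + 11 = 8P
P* = 74/8 = 37/4
Q* = 4*37/4 - 11 = 26
Inverse demand: P = 63/4 - Q/4, so P_max = 63/4
Inverse supply: P = 11/4 + Q/4, so P_min = 11/4
CS = (1/2) * 26 * (63/4 - 37/4) = 169/2
PS = (1/2) * 26 * (37/4 - 11/4) = 169/2
TS = CS + PS = 169/2 + 169/2 = 169

169


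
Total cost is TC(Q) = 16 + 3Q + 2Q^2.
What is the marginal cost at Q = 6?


MC = dTC/dQ = 3 + 2*2*Q
At Q = 6:
MC = 3 + 4*6
MC = 3 + 24 = 27

27


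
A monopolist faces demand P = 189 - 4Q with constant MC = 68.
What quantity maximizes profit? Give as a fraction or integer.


TR = P*Q = (189 - 4Q)Q = 189Q - 4Q^2
MR = dTR/dQ = 189 - 8Q
Set MR = MC:
189 - 8Q = 68
121 = 8Q
Q* = 121/8 = 121/8

121/8


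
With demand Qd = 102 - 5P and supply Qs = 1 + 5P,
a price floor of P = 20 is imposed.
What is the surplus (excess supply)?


At P = 20:
Qd = 102 - 5*20 = 2
Qs = 1 + 5*20 = 101
Surplus = Qs - Qd = 101 - 2 = 99

99


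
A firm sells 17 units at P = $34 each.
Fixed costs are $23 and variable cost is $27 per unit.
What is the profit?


Total Revenue = P * Q = 34 * 17 = $578
Total Cost = FC + VC*Q = 23 + 27*17 = $482
Profit = TR - TC = 578 - 482 = $96

$96


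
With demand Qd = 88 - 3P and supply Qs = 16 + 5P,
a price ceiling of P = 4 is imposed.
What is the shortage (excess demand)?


At P = 4:
Qd = 88 - 3*4 = 76
Qs = 16 + 5*4 = 36
Shortage = Qd - Qs = 76 - 36 = 40

40


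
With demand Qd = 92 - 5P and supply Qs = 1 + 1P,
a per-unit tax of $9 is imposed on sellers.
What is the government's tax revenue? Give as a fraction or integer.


With tax on sellers, new supply: Qs' = 1 + 1(P - 9)
= 1P - 8
New equilibrium quantity:
Q_new = 26/3
Tax revenue = tax * Q_new = 9 * 26/3 = 78

78


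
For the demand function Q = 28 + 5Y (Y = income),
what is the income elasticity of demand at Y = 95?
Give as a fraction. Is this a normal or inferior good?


dQ/dY = 5
At Y = 95: Q = 28 + 5*95 = 503
Ey = (dQ/dY)(Y/Q) = 5 * 95 / 503 = 475/503
Since Ey > 0, this is a normal good.

475/503 (normal good)


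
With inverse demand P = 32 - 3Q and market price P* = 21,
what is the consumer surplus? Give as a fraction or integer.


Maximum willingness to pay (at Q=0): P_max = 32
Quantity demanded at P* = 21:
Q* = (32 - 21)/3 = 11/3
CS = (1/2) * Q* * (P_max - P*)
CS = (1/2) * 11/3 * (32 - 21)
CS = (1/2) * 11/3 * 11 = 121/6

121/6


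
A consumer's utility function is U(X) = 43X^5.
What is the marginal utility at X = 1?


MU = dU/dX = 43*5*X^(5-1)
MU = 215*X^4
At X = 1:
MU = 215 * 1^4
MU = 215 * 1 = 215

215


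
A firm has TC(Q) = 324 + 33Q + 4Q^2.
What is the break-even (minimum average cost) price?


AC(Q) = 324/Q + 33 + 4Q
To minimize: dAC/dQ = -324/Q^2 + 4 = 0
Q^2 = 324/4 = 81
Q* = 9
Min AC = 324/9 + 33 + 4*9
Min AC = 36 + 33 + 36 = 105

105


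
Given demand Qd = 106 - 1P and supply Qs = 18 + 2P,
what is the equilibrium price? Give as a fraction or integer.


At equilibrium, Qd = Qs.
106 - 1P = 18 + 2P
106 - 18 = 1P + 2P
88 = 3P
P* = 88/3 = 88/3

88/3


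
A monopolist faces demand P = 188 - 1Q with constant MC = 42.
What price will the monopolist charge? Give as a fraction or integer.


MR = 188 - 2Q
Set MR = MC: 188 - 2Q = 42
Q* = 73
Substitute into demand:
P* = 188 - 1*73 = 115

115


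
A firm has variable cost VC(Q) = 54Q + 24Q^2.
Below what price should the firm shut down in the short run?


AVC(Q) = VC(Q)/Q = 54 + 24Q
AVC is increasing in Q, so minimum AVC is at Q -> 0+.
Min AVC = 54
The firm should shut down if P < 54.

54


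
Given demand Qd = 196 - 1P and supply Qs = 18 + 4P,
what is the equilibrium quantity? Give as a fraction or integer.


First find equilibrium price:
196 - 1P = 18 + 4P
P* = 178/5 = 178/5
Then substitute into demand:
Q* = 196 - 1 * 178/5 = 802/5

802/5


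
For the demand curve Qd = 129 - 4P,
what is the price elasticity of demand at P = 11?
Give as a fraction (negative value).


dQ/dP = -4
At P = 11: Q = 129 - 4*11 = 85
E = (dQ/dP)(P/Q) = (-4)(11/85) = -44/85

-44/85


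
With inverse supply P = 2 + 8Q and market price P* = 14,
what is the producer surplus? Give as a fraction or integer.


Minimum supply price (at Q=0): P_min = 2
Quantity supplied at P* = 14:
Q* = (14 - 2)/8 = 3/2
PS = (1/2) * Q* * (P* - P_min)
PS = (1/2) * 3/2 * (14 - 2)
PS = (1/2) * 3/2 * 12 = 9

9


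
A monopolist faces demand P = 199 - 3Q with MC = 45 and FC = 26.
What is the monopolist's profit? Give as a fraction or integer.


MR = MC: 199 - 6Q = 45
Q* = 77/3
P* = 199 - 3*77/3 = 122
Profit = (P* - MC)*Q* - FC
= (122 - 45)*77/3 - 26
= 77*77/3 - 26
= 5929/3 - 26 = 5851/3

5851/3


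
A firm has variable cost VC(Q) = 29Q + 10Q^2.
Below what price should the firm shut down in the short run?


AVC(Q) = VC(Q)/Q = 29 + 10Q
AVC is increasing in Q, so minimum AVC is at Q -> 0+.
Min AVC = 29
The firm should shut down if P < 29.

29


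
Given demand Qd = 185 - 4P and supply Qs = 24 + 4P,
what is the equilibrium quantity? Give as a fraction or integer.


First find equilibrium price:
185 - 4P = 24 + 4P
P* = 161/8 = 161/8
Then substitute into demand:
Q* = 185 - 4 * 161/8 = 209/2

209/2


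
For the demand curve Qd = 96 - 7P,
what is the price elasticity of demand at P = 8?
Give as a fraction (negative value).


dQ/dP = -7
At P = 8: Q = 96 - 7*8 = 40
E = (dQ/dP)(P/Q) = (-7)(8/40) = -7/5

-7/5


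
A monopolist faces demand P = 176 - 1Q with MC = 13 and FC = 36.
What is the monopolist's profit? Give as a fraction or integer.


MR = MC: 176 - 2Q = 13
Q* = 163/2
P* = 176 - 1*163/2 = 189/2
Profit = (P* - MC)*Q* - FC
= (189/2 - 13)*163/2 - 36
= 163/2*163/2 - 36
= 26569/4 - 36 = 26425/4

26425/4


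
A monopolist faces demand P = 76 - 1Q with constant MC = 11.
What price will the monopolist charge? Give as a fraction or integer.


MR = 76 - 2Q
Set MR = MC: 76 - 2Q = 11
Q* = 65/2
Substitute into demand:
P* = 76 - 1*65/2 = 87/2

87/2


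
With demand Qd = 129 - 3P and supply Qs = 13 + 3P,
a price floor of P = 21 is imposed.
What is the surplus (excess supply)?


At P = 21:
Qd = 129 - 3*21 = 66
Qs = 13 + 3*21 = 76
Surplus = Qs - Qd = 76 - 66 = 10

10


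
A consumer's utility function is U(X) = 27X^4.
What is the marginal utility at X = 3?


MU = dU/dX = 27*4*X^(4-1)
MU = 108*X^3
At X = 3:
MU = 108 * 3^3
MU = 108 * 27 = 2916

2916


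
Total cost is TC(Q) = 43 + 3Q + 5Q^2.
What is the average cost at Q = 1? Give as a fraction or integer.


TC(1) = 43 + 3*1 + 5*1^2
TC(1) = 43 + 3 + 5 = 51
AC = TC/Q = 51/1 = 51

51


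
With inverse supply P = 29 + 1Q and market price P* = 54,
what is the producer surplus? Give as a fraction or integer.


Minimum supply price (at Q=0): P_min = 29
Quantity supplied at P* = 54:
Q* = (54 - 29)/1 = 25
PS = (1/2) * Q* * (P* - P_min)
PS = (1/2) * 25 * (54 - 29)
PS = (1/2) * 25 * 25 = 625/2

625/2


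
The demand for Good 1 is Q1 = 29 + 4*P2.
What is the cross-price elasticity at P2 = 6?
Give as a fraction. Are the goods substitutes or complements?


dQ1/dP2 = 4
At P2 = 6: Q1 = 29 + 4*6 = 53
Exy = (dQ1/dP2)(P2/Q1) = 4 * 6 / 53 = 24/53
Since Exy > 0, the goods are substitutes.

24/53 (substitutes)


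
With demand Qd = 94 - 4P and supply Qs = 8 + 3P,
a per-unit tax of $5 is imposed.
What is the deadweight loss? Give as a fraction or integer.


Pre-tax equilibrium quantity: Q* = 314/7
Post-tax equilibrium quantity: Q_tax = 254/7
Reduction in quantity: Q* - Q_tax = 60/7
DWL = (1/2) * tax * (Q* - Q_tax)
DWL = (1/2) * 5 * 60/7 = 150/7

150/7


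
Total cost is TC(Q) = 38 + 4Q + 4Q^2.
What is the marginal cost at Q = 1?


MC = dTC/dQ = 4 + 2*4*Q
At Q = 1:
MC = 4 + 8*1
MC = 4 + 8 = 12

12


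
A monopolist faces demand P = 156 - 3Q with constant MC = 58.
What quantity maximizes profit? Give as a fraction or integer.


TR = P*Q = (156 - 3Q)Q = 156Q - 3Q^2
MR = dTR/dQ = 156 - 6Q
Set MR = MC:
156 - 6Q = 58
98 = 6Q
Q* = 98/6 = 49/3

49/3


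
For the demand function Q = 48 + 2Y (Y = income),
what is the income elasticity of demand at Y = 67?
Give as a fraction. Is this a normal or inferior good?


dQ/dY = 2
At Y = 67: Q = 48 + 2*67 = 182
Ey = (dQ/dY)(Y/Q) = 2 * 67 / 182 = 67/91
Since Ey > 0, this is a normal good.

67/91 (normal good)


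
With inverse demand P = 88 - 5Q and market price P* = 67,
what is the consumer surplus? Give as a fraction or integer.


Maximum willingness to pay (at Q=0): P_max = 88
Quantity demanded at P* = 67:
Q* = (88 - 67)/5 = 21/5
CS = (1/2) * Q* * (P_max - P*)
CS = (1/2) * 21/5 * (88 - 67)
CS = (1/2) * 21/5 * 21 = 441/10

441/10


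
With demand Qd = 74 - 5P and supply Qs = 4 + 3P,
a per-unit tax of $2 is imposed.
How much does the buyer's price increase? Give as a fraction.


With a per-unit tax, the buyer's price increase depends on relative slopes.
Supply slope: d = 3, Demand slope: b = 5
Buyer's price increase = d * tax / (b + d)
= 3 * 2 / (5 + 3)
= 6 / 8 = 3/4

3/4


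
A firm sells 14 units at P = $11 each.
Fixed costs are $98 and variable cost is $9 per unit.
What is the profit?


Total Revenue = P * Q = 11 * 14 = $154
Total Cost = FC + VC*Q = 98 + 9*14 = $224
Profit = TR - TC = 154 - 224 = $-70

$-70


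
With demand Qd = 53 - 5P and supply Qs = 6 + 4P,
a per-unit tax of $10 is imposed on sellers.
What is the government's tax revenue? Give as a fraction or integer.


With tax on sellers, new supply: Qs' = 6 + 4(P - 10)
= 4P - 34
New equilibrium quantity:
Q_new = 14/3
Tax revenue = tax * Q_new = 10 * 14/3 = 140/3

140/3


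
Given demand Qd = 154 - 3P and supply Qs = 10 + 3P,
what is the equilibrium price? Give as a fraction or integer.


At equilibrium, Qd = Qs.
154 - 3P = 10 + 3P
154 - 10 = 3P + 3P
144 = 6P
P* = 144/6 = 24

24


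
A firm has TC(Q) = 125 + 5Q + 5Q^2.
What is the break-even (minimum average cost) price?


AC(Q) = 125/Q + 5 + 5Q
To minimize: dAC/dQ = -125/Q^2 + 5 = 0
Q^2 = 125/5 = 25
Q* = 5
Min AC = 125/5 + 5 + 5*5
Min AC = 25 + 5 + 25 = 55

55


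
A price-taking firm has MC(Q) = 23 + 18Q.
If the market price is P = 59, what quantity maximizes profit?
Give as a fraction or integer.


In perfect competition, profit is maximized where P = MC.
59 = 23 + 18Q
36 = 18Q
Q* = 36/18 = 2

2


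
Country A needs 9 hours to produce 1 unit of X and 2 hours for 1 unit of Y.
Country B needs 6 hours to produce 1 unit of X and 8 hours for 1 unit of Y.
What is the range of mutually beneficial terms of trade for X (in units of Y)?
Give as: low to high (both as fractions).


Opportunity cost of X for Country A = hours_X / hours_Y = 9/2 = 9/2 units of Y
Opportunity cost of X for Country B = hours_X / hours_Y = 6/8 = 3/4 units of Y
Terms of trade must be between the two opportunity costs.
Range: 3/4 to 9/2

3/4 to 9/2


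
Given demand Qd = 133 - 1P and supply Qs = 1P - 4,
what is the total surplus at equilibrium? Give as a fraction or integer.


Find equilibrium: 133 - 1P = 1P - 4
133 + 4 = 2P
P* = 137/2 = 137/2
Q* = 1*137/2 - 4 = 129/2
Inverse demand: P = 133 - Q/1, so P_max = 133
Inverse supply: P = 4 + Q/1, so P_min = 4
CS = (1/2) * 129/2 * (133 - 137/2) = 16641/8
PS = (1/2) * 129/2 * (137/2 - 4) = 16641/8
TS = CS + PS = 16641/8 + 16641/8 = 16641/4

16641/4


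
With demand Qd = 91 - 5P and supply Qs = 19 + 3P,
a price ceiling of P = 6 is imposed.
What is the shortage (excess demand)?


At P = 6:
Qd = 91 - 5*6 = 61
Qs = 19 + 3*6 = 37
Shortage = Qd - Qs = 61 - 37 = 24

24


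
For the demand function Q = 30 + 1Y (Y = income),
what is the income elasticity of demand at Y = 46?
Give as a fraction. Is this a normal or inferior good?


dQ/dY = 1
At Y = 46: Q = 30 + 1*46 = 76
Ey = (dQ/dY)(Y/Q) = 1 * 46 / 76 = 23/38
Since Ey > 0, this is a normal good.

23/38 (normal good)


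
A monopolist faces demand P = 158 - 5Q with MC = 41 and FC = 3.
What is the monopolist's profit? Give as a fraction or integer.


MR = MC: 158 - 10Q = 41
Q* = 117/10
P* = 158 - 5*117/10 = 199/2
Profit = (P* - MC)*Q* - FC
= (199/2 - 41)*117/10 - 3
= 117/2*117/10 - 3
= 13689/20 - 3 = 13629/20

13629/20


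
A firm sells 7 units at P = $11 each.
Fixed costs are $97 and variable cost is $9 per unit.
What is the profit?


Total Revenue = P * Q = 11 * 7 = $77
Total Cost = FC + VC*Q = 97 + 9*7 = $160
Profit = TR - TC = 77 - 160 = $-83

$-83


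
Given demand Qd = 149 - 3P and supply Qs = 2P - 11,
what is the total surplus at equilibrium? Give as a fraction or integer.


Find equilibrium: 149 - 3P = 2P - 11
149 + 11 = 5P
P* = 160/5 = 32
Q* = 2*32 - 11 = 53
Inverse demand: P = 149/3 - Q/3, so P_max = 149/3
Inverse supply: P = 11/2 + Q/2, so P_min = 11/2
CS = (1/2) * 53 * (149/3 - 32) = 2809/6
PS = (1/2) * 53 * (32 - 11/2) = 2809/4
TS = CS + PS = 2809/6 + 2809/4 = 14045/12

14045/12


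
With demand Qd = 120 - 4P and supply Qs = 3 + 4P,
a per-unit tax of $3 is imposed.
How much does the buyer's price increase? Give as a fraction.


With a per-unit tax, the buyer's price increase depends on relative slopes.
Supply slope: d = 4, Demand slope: b = 4
Buyer's price increase = d * tax / (b + d)
= 4 * 3 / (4 + 4)
= 12 / 8 = 3/2

3/2


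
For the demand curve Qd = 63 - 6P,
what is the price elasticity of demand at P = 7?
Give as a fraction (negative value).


dQ/dP = -6
At P = 7: Q = 63 - 6*7 = 21
E = (dQ/dP)(P/Q) = (-6)(7/21) = -2

-2


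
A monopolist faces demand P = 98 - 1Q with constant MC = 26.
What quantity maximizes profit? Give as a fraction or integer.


TR = P*Q = (98 - 1Q)Q = 98Q - 1Q^2
MR = dTR/dQ = 98 - 2Q
Set MR = MC:
98 - 2Q = 26
72 = 2Q
Q* = 72/2 = 36

36


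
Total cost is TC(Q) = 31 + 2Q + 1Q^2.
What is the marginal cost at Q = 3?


MC = dTC/dQ = 2 + 2*1*Q
At Q = 3:
MC = 2 + 2*3
MC = 2 + 6 = 8

8


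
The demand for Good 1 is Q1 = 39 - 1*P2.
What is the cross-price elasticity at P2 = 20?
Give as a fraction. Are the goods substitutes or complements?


dQ1/dP2 = -1
At P2 = 20: Q1 = 39 - 1*20 = 19
Exy = (dQ1/dP2)(P2/Q1) = -1 * 20 / 19 = -20/19
Since Exy < 0, the goods are complements.

-20/19 (complements)


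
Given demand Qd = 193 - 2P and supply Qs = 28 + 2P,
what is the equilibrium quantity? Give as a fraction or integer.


First find equilibrium price:
193 - 2P = 28 + 2P
P* = 165/4 = 165/4
Then substitute into demand:
Q* = 193 - 2 * 165/4 = 221/2

221/2


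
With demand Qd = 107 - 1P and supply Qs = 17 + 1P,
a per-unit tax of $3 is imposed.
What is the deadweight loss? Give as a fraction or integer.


Pre-tax equilibrium quantity: Q* = 62
Post-tax equilibrium quantity: Q_tax = 121/2
Reduction in quantity: Q* - Q_tax = 3/2
DWL = (1/2) * tax * (Q* - Q_tax)
DWL = (1/2) * 3 * 3/2 = 9/4

9/4


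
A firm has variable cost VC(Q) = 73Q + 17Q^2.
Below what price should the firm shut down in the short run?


AVC(Q) = VC(Q)/Q = 73 + 17Q
AVC is increasing in Q, so minimum AVC is at Q -> 0+.
Min AVC = 73
The firm should shut down if P < 73.

73


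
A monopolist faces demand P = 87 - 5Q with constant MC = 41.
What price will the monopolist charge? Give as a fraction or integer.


MR = 87 - 10Q
Set MR = MC: 87 - 10Q = 41
Q* = 23/5
Substitute into demand:
P* = 87 - 5*23/5 = 64

64


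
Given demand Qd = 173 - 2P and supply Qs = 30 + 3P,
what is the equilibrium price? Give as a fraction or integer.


At equilibrium, Qd = Qs.
173 - 2P = 30 + 3P
173 - 30 = 2P + 3P
143 = 5P
P* = 143/5 = 143/5

143/5


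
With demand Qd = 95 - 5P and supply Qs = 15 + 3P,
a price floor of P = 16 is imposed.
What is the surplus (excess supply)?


At P = 16:
Qd = 95 - 5*16 = 15
Qs = 15 + 3*16 = 63
Surplus = Qs - Qd = 63 - 15 = 48

48


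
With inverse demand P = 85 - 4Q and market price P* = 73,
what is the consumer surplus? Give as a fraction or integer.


Maximum willingness to pay (at Q=0): P_max = 85
Quantity demanded at P* = 73:
Q* = (85 - 73)/4 = 3
CS = (1/2) * Q* * (P_max - P*)
CS = (1/2) * 3 * (85 - 73)
CS = (1/2) * 3 * 12 = 18

18


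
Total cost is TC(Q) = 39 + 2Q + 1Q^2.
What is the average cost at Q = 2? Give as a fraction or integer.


TC(2) = 39 + 2*2 + 1*2^2
TC(2) = 39 + 4 + 4 = 47
AC = TC/Q = 47/2 = 47/2

47/2


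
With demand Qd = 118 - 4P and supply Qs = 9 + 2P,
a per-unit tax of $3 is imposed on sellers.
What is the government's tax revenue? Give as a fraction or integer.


With tax on sellers, new supply: Qs' = 9 + 2(P - 3)
= 3 + 2P
New equilibrium quantity:
Q_new = 124/3
Tax revenue = tax * Q_new = 3 * 124/3 = 124

124


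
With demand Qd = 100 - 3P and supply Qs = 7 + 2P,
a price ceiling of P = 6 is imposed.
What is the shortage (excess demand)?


At P = 6:
Qd = 100 - 3*6 = 82
Qs = 7 + 2*6 = 19
Shortage = Qd - Qs = 82 - 19 = 63

63


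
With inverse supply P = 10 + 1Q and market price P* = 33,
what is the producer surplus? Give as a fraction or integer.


Minimum supply price (at Q=0): P_min = 10
Quantity supplied at P* = 33:
Q* = (33 - 10)/1 = 23
PS = (1/2) * Q* * (P* - P_min)
PS = (1/2) * 23 * (33 - 10)
PS = (1/2) * 23 * 23 = 529/2

529/2


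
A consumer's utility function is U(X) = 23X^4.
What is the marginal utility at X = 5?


MU = dU/dX = 23*4*X^(4-1)
MU = 92*X^3
At X = 5:
MU = 92 * 5^3
MU = 92 * 125 = 11500

11500


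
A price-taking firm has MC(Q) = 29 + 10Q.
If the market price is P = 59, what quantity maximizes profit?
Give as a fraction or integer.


In perfect competition, profit is maximized where P = MC.
59 = 29 + 10Q
30 = 10Q
Q* = 30/10 = 3

3


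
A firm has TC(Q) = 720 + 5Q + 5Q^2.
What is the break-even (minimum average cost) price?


AC(Q) = 720/Q + 5 + 5Q
To minimize: dAC/dQ = -720/Q^2 + 5 = 0
Q^2 = 720/5 = 144
Q* = 12
Min AC = 720/12 + 5 + 5*12
Min AC = 60 + 5 + 60 = 125

125


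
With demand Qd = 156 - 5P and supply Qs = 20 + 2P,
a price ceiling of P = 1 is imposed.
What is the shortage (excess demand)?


At P = 1:
Qd = 156 - 5*1 = 151
Qs = 20 + 2*1 = 22
Shortage = Qd - Qs = 151 - 22 = 129

129


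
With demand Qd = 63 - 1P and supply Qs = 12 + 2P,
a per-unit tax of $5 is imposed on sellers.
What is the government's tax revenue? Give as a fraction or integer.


With tax on sellers, new supply: Qs' = 12 + 2(P - 5)
= 2 + 2P
New equilibrium quantity:
Q_new = 128/3
Tax revenue = tax * Q_new = 5 * 128/3 = 640/3

640/3


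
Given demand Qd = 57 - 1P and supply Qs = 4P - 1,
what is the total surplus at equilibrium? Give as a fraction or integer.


Find equilibrium: 57 - 1P = 4P - 1
57 + 1 = 5P
P* = 58/5 = 58/5
Q* = 4*58/5 - 1 = 227/5
Inverse demand: P = 57 - Q/1, so P_max = 57
Inverse supply: P = 1/4 + Q/4, so P_min = 1/4
CS = (1/2) * 227/5 * (57 - 58/5) = 51529/50
PS = (1/2) * 227/5 * (58/5 - 1/4) = 51529/200
TS = CS + PS = 51529/50 + 51529/200 = 51529/40

51529/40


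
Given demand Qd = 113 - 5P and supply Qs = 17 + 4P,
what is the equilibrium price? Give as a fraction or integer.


At equilibrium, Qd = Qs.
113 - 5P = 17 + 4P
113 - 17 = 5P + 4P
96 = 9P
P* = 96/9 = 32/3

32/3


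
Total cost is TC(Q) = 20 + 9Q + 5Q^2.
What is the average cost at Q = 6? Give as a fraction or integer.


TC(6) = 20 + 9*6 + 5*6^2
TC(6) = 20 + 54 + 180 = 254
AC = TC/Q = 254/6 = 127/3

127/3


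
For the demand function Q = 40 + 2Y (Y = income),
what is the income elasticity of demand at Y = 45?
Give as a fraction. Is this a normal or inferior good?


dQ/dY = 2
At Y = 45: Q = 40 + 2*45 = 130
Ey = (dQ/dY)(Y/Q) = 2 * 45 / 130 = 9/13
Since Ey > 0, this is a normal good.

9/13 (normal good)


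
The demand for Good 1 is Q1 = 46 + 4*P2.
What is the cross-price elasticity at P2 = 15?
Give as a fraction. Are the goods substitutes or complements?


dQ1/dP2 = 4
At P2 = 15: Q1 = 46 + 4*15 = 106
Exy = (dQ1/dP2)(P2/Q1) = 4 * 15 / 106 = 30/53
Since Exy > 0, the goods are substitutes.

30/53 (substitutes)


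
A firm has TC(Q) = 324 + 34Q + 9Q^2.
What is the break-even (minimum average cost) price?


AC(Q) = 324/Q + 34 + 9Q
To minimize: dAC/dQ = -324/Q^2 + 9 = 0
Q^2 = 324/9 = 36
Q* = 6
Min AC = 324/6 + 34 + 9*6
Min AC = 54 + 34 + 54 = 142

142
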